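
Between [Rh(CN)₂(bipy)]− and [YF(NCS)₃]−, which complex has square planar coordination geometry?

[Rh(CN)₂(bipy)]−

For [Rh(CN)₂(bipy)]−: Ligand charges: each cyanide is −1; 2,2′-bipyridine is neutral. With an overall charge of −1 the rhodium centre must be in the +1 oxidation state. Group 9 minus oxidation state 1 gives a d⁸ configuration. A 4d d⁸ ion has a large crystal-field splitting; square planar leaves the high-energy d_{x²−y²} orbital empty and maximises CFSE. → square planar.
For [YF(NCS)₃]−: Each fluoride is −1; each isothiocyanate is −1; balancing the −1 overall charge requires Y(III). Y sits in group 3, so the d-electron count is 3 − 3 = 0. A d⁰ ion has no crystal-field stabilisation preference between square planar and tetrahedral, so four ligands adopt the sterically favoured tetrahedral geometry. → tetrahedral.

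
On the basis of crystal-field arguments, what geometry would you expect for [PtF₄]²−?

square planar

Summing ligand charges against the −2 overall charge gives an oxidation state of +2 for platinum.
Platinum is a group-10 element; Pt(II) is therefore d⁸.
With 4 monodentate ligands the coordination number is 4.
A 5d d⁸ ion has a large crystal-field splitting; square planar leaves the high-energy d_{x²−y²} orbital empty and maximises CFSE.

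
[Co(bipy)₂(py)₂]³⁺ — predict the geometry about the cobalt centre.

octahedral

Ligand charges: 2,2′-bipyridine is neutral; pyridine is neutral. With an overall charge of +3 the cobalt centre must be in the +3 oxidation state.
Co sits in group 9, so the d-electron count is 9 − 3 = 6.
Counting donor atoms: 2×2,2′-bipyridine (bidentate) → 4 donors; 2×pyridine (monodentate) → 2 donors. Coordination number = 6.
Six donors around a single metal centre give an octahedral coordination sphere.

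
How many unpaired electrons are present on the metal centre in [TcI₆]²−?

Each iodide is −1; balancing the −2 overall charge requires Tc(IV).
Technetium is a group-7 element; Tc(IV) is therefore d³.
In an octahedral field the d³ configuration is t₂g³e_g⁰ (only one arrangement possible), giving 3 unpaired electrons.

3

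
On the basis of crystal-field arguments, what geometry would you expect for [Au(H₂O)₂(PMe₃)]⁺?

trigonal planar

Water is neutral; trimethylphosphine is neutral; balancing the +1 overall charge requires Au(I).
Gold is a group-11 element; Au(I) is therefore d¹⁰.
Coordination number: 3.
Three ligands around a d¹⁰ centre minimise repulsion in a trigonal-planar arrangement.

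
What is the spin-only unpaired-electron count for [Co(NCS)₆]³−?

Ligand charges: each isothiocyanate is −1. With an overall charge of −3 the cobalt centre must be in the +3 oxidation state.
Cobalt is a group-9 element; Co(III) is therefore d⁶.
The spin state decides the count: Co(III) has an exceptionally large octahedral splitting and is low-spin with essentially every ligand except fluoride.
An octahedral low-spin d⁶ ion is t₂g⁶e_g⁰, giving 0 unpaired electrons.

0 unpaired electrons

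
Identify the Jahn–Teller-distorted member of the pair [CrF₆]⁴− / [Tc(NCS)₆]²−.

[CrF₆]⁴−: Summing ligand charges against the −4 overall charge gives an oxidation state of +2 for chromium. Chromium is a group-6 element; Cr(II) is therefore d⁴. Fluoride is a weak-field ligand for a first-row metal, so the complex is high-spin. The t₂g³e_g¹ (high-spin) configuration has an unevenly filled e_g set; the Jahn–Teller theorem predicts a tetragonal distortion (typically axial elongation) to lift the degeneracy.
[Tc(NCS)₆]²−: Each isothiocyanate is −1; balancing the −2 overall charge requires Tc(IV). Tc sits in group 7, so the d-electron count is 7 − 4 = 3. The d³ configuration leaves the e_g set evenly filled (or empty) — no strong Jahn–Teller driving force.

[CrF₆]⁴−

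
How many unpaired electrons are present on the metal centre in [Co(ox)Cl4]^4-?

3

Each oxalate is −2; each chloride is −1; balancing the −4 overall charge requires Co(II).
Cobalt is a group-9 element; Co(II) is therefore d⁷.
Counting donor atoms: 1×oxalate (bidentate) → 2 donors; 4×chloride (monodentate) → 4 donors. Coordination number = 6.
The spin state decides the count: Chloride and oxalate are weak-field ligands for a first-row metal, so the complex is high-spin.
An octahedral high-spin d⁷ ion is t₂g⁵e_g², giving 3 unpaired electrons.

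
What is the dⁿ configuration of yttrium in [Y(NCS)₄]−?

Summing ligand charges against the −1 overall charge gives an oxidation state of +3 for yttrium.
Group 3 minus oxidation state 3 gives a d⁰ configuration.

d0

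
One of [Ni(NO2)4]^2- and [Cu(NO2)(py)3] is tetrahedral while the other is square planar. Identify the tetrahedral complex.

For [Ni(NO2)4]^2-: Each nitro (N-bound nitrite) is −1; balancing the −2 overall charge requires Ni(II). Group 10 minus oxidation state 2 gives a d⁸ configuration. Nitro (N-bound nitrite) is a strong-field ligand (high in the spectrochemical series). A 3d d⁸ ion with strong-field ligands gains enough CFSE to favour square planar over tetrahedral. → square planar.
For [Cu(NO2)(py)3]: Ligand charges: each nitro (N-bound nitrite) is −1; pyridine is neutral. With an overall charge of 0 the copper centre must be in the +1 oxidation state. Group 11 minus oxidation state 1 gives a d¹⁰ configuration. A d¹⁰ ion has no crystal-field stabilisation preference between square planar and tetrahedral, so four ligands adopt the sterically favoured tetrahedral geometry. → tetrahedral.

[Cu(NO2)(py)3]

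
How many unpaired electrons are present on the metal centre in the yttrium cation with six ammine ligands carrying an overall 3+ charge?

Ligand charges: ammonia is neutral. With an overall charge of +3 the yttrium centre must be in the +3 oxidation state.
Yttrium is a group-3 element; Y(III) is therefore d⁰.
In an octahedral field the d⁰ configuration is t₂g⁰e_g⁰, giving 0 unpaired electrons.

0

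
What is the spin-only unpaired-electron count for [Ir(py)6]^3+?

Ligand charges: pyridine is neutral. With an overall charge of +3 the iridium centre must be in the +3 oxidation state.
Ir sits in group 9, so the d-electron count is 9 − 3 = 6.
The spin state decides the count: a 5d ion has a large Δₒ and is invariably low-spin.
An octahedral low-spin d⁶ ion is t₂g⁶e_g⁰, giving 0 unpaired electrons.

0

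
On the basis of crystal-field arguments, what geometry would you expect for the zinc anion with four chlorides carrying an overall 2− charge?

tetrahedral

Each chloride is −1; balancing the −2 overall charge requires Zn(II).
Group 12 minus oxidation state 2 gives a d¹⁰ configuration.
With 4 monodentate ligands the coordination number is 4.
A d¹⁰ ion has no crystal-field stabilisation preference between square planar and tetrahedral, so four ligands adopt the sterically favoured tetrahedral geometry.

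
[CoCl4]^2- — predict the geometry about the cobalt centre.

tetrahedral

Each chloride is −1; balancing the −2 overall charge requires Co(II).
Group 9 minus oxidation state 2 gives a d⁷ configuration.
Coordination number: 4.
Chloride is a weak-field ligand.
For a high-spin 3d d⁷ ion with weak-field ligands the small Δₜ gives little square-planar CFSE advantage, so four ligands adopt the sterically favoured tetrahedral geometry.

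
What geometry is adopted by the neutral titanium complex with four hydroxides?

Each hydroxide is −1; balancing the 0 overall charge requires Ti(IV).
Group 4 minus oxidation state 4 gives a d⁰ configuration.
With 4 monodentate ligands the coordination number is 4.
A d⁰ ion has no crystal-field stabilisation preference between square planar and tetrahedral, so four ligands adopt the sterically favoured tetrahedral geometry.

tetrahedral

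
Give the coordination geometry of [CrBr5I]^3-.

octahedral

Each bromide is −1; each iodide is −1; balancing the −3 overall charge requires Cr(III).
Cr sits in group 6, so the d-electron count is 6 − 3 = 3.
With 6 monodentate ligands the coordination number is 6.
Six donors around a single metal centre give an octahedral coordination sphere.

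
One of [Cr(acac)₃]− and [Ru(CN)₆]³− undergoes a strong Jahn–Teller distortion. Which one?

[Cr(acac)₃]−: Ligand charges: each acetylacetonate is −1. With an overall charge of −1 the chromium centre must be in the +2 oxidation state. Group 6 minus oxidation state 2 gives a d⁴ configuration. Acetylacetonate is a weak-field ligand for a first-row metal, so the complex is high-spin. The t₂g³e_g¹ (high-spin) configuration has an unevenly filled e_g set; the Jahn–Teller theorem predicts a tetragonal distortion (typically axial elongation) to lift the degeneracy.
[Ru(CN)₆]³−: Each cyanide is −1; balancing the −3 overall charge requires Ru(III). Group 8 minus oxidation state 3 gives a d⁵ configuration. A 4d ion has a large Δₒ and is invariably low-spin. The d⁵ configuration leaves the e_g set evenly filled (or empty) — no strong Jahn–Teller driving force.

[Cr(acac)₃]−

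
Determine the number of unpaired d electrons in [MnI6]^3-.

4

Each iodide is −1; balancing the −3 overall charge requires Mn(III).
Mn sits in group 7, so the d-electron count is 7 − 3 = 4.
The spin state decides the count: Iodide is a weak-field ligand for a first-row metal, so the complex is high-spin.
An octahedral high-spin d⁴ ion is t₂g³e_g¹, giving 4 unpaired electrons.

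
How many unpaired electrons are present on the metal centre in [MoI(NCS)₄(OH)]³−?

Summing ligand charges against the −3 overall charge gives an oxidation state of +3 for molybdenum.
Group 6 minus oxidation state 3 gives a d³ configuration.
In an octahedral field the d³ configuration is t₂g³e_g⁰ (only one arrangement possible), giving 3 unpaired electrons.

3 unpaired electrons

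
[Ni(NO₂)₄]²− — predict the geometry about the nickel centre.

square planar

Summing ligand charges against the −2 overall charge gives an oxidation state of +2 for nickel.
Nickel is a group-10 element; Ni(II) is therefore d⁸.
With 4 monodentate ligands the coordination number is 4.
Nitro (N-bound nitrite) is a strong-field ligand (high in the spectrochemical series).
A 3d d⁸ ion with strong-field ligands gains enough CFSE to favour square planar over tetrahedral.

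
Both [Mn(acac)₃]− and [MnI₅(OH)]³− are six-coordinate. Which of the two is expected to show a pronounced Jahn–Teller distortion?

[Mn(acac)₃]−: Summing ligand charges against the −1 overall charge gives an oxidation state of +2 for manganese. Manganese is a group-7 element; Mn(II) is therefore d⁵. Acetylacetonate is a weak-field ligand for a first-row metal, so the complex is high-spin. The d⁵ configuration leaves the e_g set evenly filled (or empty) — no strong Jahn–Teller driving force.
[MnI₅(OH)]³−: Ligand charges: each iodide is −1; each hydroxide is −1. With an overall charge of −3 the manganese centre must be in the +3 oxidation state. Group 7 minus oxidation state 3 gives a d⁴ configuration. Hydroxide and iodide are weak-field ligands for a first-row metal, so the complex is high-spin. The t₂g³e_g¹ (high-spin) configuration has an unevenly filled e_g set; the Jahn–Teller theorem predicts a tetragonal distortion (typically axial elongation) to lift the degeneracy.

[MnI₅(OH)]³−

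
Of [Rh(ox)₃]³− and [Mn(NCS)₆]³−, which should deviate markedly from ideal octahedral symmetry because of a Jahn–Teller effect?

[Mn(NCS)₆]³−

[Rh(ox)₃]³−: Summing ligand charges against the −3 overall charge gives an oxidation state of +3 for rhodium. Rh sits in group 9, so the d-electron count is 9 − 3 = 6. A 4d ion has a large Δₒ and is invariably low-spin. The d⁶ configuration leaves the e_g set evenly filled (or empty) — no strong Jahn–Teller driving force.
[Mn(NCS)₆]³−: Ligand charges: each isothiocyanate is −1. With an overall charge of −3 the manganese centre must be in the +3 oxidation state. Mn sits in group 7, so the d-electron count is 7 − 3 = 4. Isothiocyanate is a weak-field ligand for a first-row metal, so the complex is high-spin. The t₂g³e_g¹ (high-spin) configuration has an unevenly filled e_g set; the Jahn–Teller theorem predicts a tetragonal distortion (typically axial elongation) to lift the degeneracy.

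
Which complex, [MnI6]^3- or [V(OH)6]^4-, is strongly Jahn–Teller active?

[MnI6]^3-: Each iodide is −1; balancing the −3 overall charge requires Mn(III). Manganese is a group-7 element; Mn(III) is therefore d⁴. Iodide is a weak-field ligand for a first-row metal, so the complex is high-spin. The t₂g³e_g¹ (high-spin) configuration has an unevenly filled e_g set; the Jahn–Teller theorem predicts a tetragonal distortion (typically axial elongation) to lift the degeneracy.
[V(OH)6]^4-: Ligand charges: each hydroxide is −1. With an overall charge of −4 the vanadium centre must be in the +2 oxidation state. Group 5 minus oxidation state 2 gives a d³ configuration. The d³ configuration leaves the e_g set evenly filled (or empty) — no strong Jahn–Teller driving force.

[MnI6]^3-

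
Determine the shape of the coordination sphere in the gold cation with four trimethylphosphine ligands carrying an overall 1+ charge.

tetrahedral

Trimethylphosphine is neutral; balancing the +1 overall charge requires Au(I).
Group 11 minus oxidation state 1 gives a d¹⁰ configuration.
With 4 monodentate ligands the coordination number is 4.
A d¹⁰ ion has no crystal-field stabilisation preference between square planar and tetrahedral, so four ligands adopt the sterically favoured tetrahedral geometry.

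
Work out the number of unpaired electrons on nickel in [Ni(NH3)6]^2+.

2 unpaired electrons

Ammonia is neutral; balancing the +2 overall charge requires Ni(II).
Group 10 minus oxidation state 2 gives a d⁸ configuration.
In an octahedral field the d⁸ configuration is t₂g⁶e_g² (only one arrangement possible), giving 2 unpaired electrons.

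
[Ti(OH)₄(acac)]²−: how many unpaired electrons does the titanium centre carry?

Ligand charges: each hydroxide is −1; each acetylacetonate is −1. With an overall charge of −2 the titanium centre must be in the +3 oxidation state.
Titanium is a group-4 element; Ti(III) is therefore d¹.
Counting donor atoms: 4×hydroxide (monodentate) → 4 donors; 1×acetylacetonate (bidentate) → 2 donors. Coordination number = 6.
In an octahedral field the d¹ configuration is t₂g¹e_g⁰ (only one arrangement possible), giving 1 unpaired electron.

1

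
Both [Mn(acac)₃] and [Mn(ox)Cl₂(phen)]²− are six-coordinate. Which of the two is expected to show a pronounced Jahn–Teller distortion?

[Mn(acac)₃]: Summing ligand charges against the 0 overall charge gives an oxidation state of +3 for manganese. Manganese is a group-7 element; Mn(III) is therefore d⁴. Acetylacetonate is a weak-field ligand for a first-row metal, so the complex is high-spin. The t₂g³e_g¹ (high-spin) configuration has an unevenly filled e_g set; the Jahn–Teller theorem predicts a tetragonal distortion (typically axial elongation) to lift the degeneracy.
[Mn(ox)Cl₂(phen)]²−: Summing ligand charges against the −2 overall charge gives an oxidation state of +2 for manganese. Manganese is a group-7 element; Mn(II) is therefore d⁵. Chloride and oxalate are weak-field ligands for a first-row metal, so the complex is high-spin. The d⁵ configuration leaves the e_g set evenly filled (or empty) — no strong Jahn–Teller driving force.

[Mn(acac)₃]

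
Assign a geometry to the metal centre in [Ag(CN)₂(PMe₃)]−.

Each cyanide is −1; trimethylphosphine is neutral; balancing the −1 overall charge requires Ag(I).
Ag sits in group 11, so the d-electron count is 11 − 1 = 10.
Coordination number: 3.
Three ligands around a d¹⁰ centre minimise repulsion in a trigonal-planar arrangement.

trigonal planar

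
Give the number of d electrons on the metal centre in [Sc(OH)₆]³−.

Each hydroxide is −1; balancing the −3 overall charge requires Sc(III).
Sc sits in group 3, so the d-electron count is 3 − 3 = 0.

d⁰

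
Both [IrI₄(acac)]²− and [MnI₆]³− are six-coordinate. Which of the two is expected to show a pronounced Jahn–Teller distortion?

[IrI₄(acac)]²−: Summing ligand charges against the −2 overall charge gives an oxidation state of +3 for iridium. Ir sits in group 9, so the d-electron count is 9 − 3 = 6. A 5d ion has a large Δₒ and is invariably low-spin. The d⁶ configuration leaves the e_g set evenly filled (or empty) — no strong Jahn–Teller driving force.
[MnI₆]³−: Each iodide is −1; balancing the −3 overall charge requires Mn(III). Group 7 minus oxidation state 3 gives a d⁴ configuration. Iodide is a weak-field ligand for a first-row metal, so the complex is high-spin. The t₂g³e_g¹ (high-spin) configuration has an unevenly filled e_g set; the Jahn–Teller theorem predicts a tetragonal distortion (typically axial elongation) to lift the degeneracy.

[MnI₆]³−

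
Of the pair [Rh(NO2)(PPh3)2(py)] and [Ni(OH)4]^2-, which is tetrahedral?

[Ni(OH)4]^2-

For [Rh(NO2)(PPh3)2(py)]: Summing ligand charges against the 0 overall charge gives an oxidation state of +1 for rhodium. Rhodium is a group-9 element; Rh(I) is therefore d⁸. A 4d d⁸ ion has a large crystal-field splitting; square planar leaves the high-energy d_{x²−y²} orbital empty and maximises CFSE. → square planar.
For [Ni(OH)4]^2-: Ligand charges: each hydroxide is −1. With an overall charge of −2 the nickel centre must be in the +2 oxidation state. Ni sits in group 10, so the d-electron count is 10 − 2 = 8. Hydroxide is a weak-field ligand. With weak-field ligands the CFSE gain from square planar is small, so a 3d d⁸ ion takes the sterically preferred tetrahedral geometry. → tetrahedral.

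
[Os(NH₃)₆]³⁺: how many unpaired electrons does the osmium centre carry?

1

Ammonia is neutral; balancing the +3 overall charge requires Os(III).
Osmium is a group-8 element; Os(III) is therefore d⁵.
The spin state decides the count: a 5d ion has a large Δₒ and is invariably low-spin.
An octahedral low-spin d⁵ ion is t₂g⁵e_g⁰, giving 1 unpaired electron.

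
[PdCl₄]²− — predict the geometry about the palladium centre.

Each chloride is −1; balancing the −2 overall charge requires Pd(II).
Pd sits in group 10, so the d-electron count is 10 − 2 = 8.
With 4 monodentate ligands the coordination number is 4.
A 4d d⁸ ion has a large crystal-field splitting; square planar leaves the high-energy d_{x²−y²} orbital empty and maximises CFSE.

square planar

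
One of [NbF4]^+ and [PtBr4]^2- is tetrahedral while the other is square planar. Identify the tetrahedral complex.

[NbF4]^+

For [NbF4]^+: Each fluoride is −1; balancing the +1 overall charge requires Nb(V). Group 5 minus oxidation state 5 gives a d⁰ configuration. A d⁰ ion has no crystal-field stabilisation preference between square planar and tetrahedral, so four ligands adopt the sterically favoured tetrahedral geometry. → tetrahedral.
For [PtBr4]^2-: Each bromide is −1; balancing the −2 overall charge requires Pt(II). Group 10 minus oxidation state 2 gives a d⁸ configuration. A 5d d⁸ ion has a large crystal-field splitting; square planar leaves the high-energy d_{x²−y²} orbital empty and maximises CFSE. → square planar.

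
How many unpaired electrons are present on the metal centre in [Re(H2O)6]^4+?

3 unpaired electrons

Ligand charges: water is neutral. With an overall charge of +4 the rhenium centre must be in the +4 oxidation state.
Re sits in group 7, so the d-electron count is 7 − 4 = 3.
In an octahedral field the d³ configuration is t₂g³e_g⁰ (only one arrangement possible), giving 3 unpaired electrons.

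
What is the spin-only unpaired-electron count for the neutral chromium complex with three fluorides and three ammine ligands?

3 unpaired electrons

Ligand charges: each fluoride is −1; ammonia is neutral. With an overall charge of 0 the chromium centre must be in the +3 oxidation state.
Cr sits in group 6, so the d-electron count is 6 − 3 = 3.
In an octahedral field the d³ configuration is t₂g³e_g⁰ (only one arrangement possible), giving 3 unpaired electrons.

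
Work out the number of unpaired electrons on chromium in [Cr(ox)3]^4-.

4 unpaired electrons

Summing ligand charges against the −4 overall charge gives an oxidation state of +2 for chromium.
Group 6 minus oxidation state 2 gives a d⁴ configuration.
Counting donor atoms: 3×oxalate (bidentate) → 6 donors. Coordination number = 6.
The spin state decides the count: Oxalate is a weak-field ligand for a first-row metal, so the complex is high-spin.
An octahedral high-spin d⁴ ion is t₂g³e_g¹, giving 4 unpaired electrons.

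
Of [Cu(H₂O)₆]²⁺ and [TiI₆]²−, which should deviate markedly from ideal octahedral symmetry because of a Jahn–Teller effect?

[Cu(H₂O)₆]²⁺: Water is neutral; balancing the +2 overall charge requires Cu(II). Copper is a group-11 element; Cu(II) is therefore d⁹. The t₂g⁶e_g³ configuration has an unevenly filled e_g set; the Jahn–Teller theorem predicts a tetragonal distortion (typically axial elongation) to lift the degeneracy.
[TiI₆]²−: Each iodide is −1; balancing the −2 overall charge requires Ti(IV). Group 4 minus oxidation state 4 gives a d⁰ configuration. The d⁰ configuration leaves the e_g set evenly filled (or empty) — no strong Jahn–Teller driving force.

[Cu(H₂O)₆]²⁺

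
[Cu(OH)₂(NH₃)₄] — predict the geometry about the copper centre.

Each hydroxide is −1; ammonia is neutral; balancing the 0 overall charge requires Cu(II).
Copper is a group-11 element; Cu(II) is therefore d⁹.
With 6 monodentate ligands the coordination number is 6.
Six donors around a single metal centre give an octahedral coordination sphere.

octahedral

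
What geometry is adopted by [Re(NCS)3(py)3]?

Ligand charges: each isothiocyanate is −1; pyridine is neutral. With an overall charge of 0 the rhenium centre must be in the +3 oxidation state.
Group 7 minus oxidation state 3 gives a d⁴ configuration.
With 6 monodentate ligands the coordination number is 6.
Six donors around a single metal centre give an octahedral coordination sphere.

octahedral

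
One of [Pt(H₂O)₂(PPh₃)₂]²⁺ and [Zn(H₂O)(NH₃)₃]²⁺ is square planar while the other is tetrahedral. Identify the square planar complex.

[Pt(H₂O)₂(PPh₃)₂]²⁺

For [Pt(H₂O)₂(PPh₃)₂]²⁺: Ligand charges: water is neutral; triphenylphosphine is neutral. With an overall charge of +2 the platinum centre must be in the +2 oxidation state. Group 10 minus oxidation state 2 gives a d⁸ configuration. A 5d d⁸ ion has a large crystal-field splitting; square planar leaves the high-energy d_{x²−y²} orbital empty and maximises CFSE. → square planar.
For [Zn(H₂O)(NH₃)₃]²⁺: Summing ligand charges against the +2 overall charge gives an oxidation state of +2 for zinc. Group 12 minus oxidation state 2 gives a d¹⁰ configuration. A d¹⁰ ion has no crystal-field stabilisation preference between square planar and tetrahedral, so four ligands adopt the sterically favoured tetrahedral geometry. → tetrahedral.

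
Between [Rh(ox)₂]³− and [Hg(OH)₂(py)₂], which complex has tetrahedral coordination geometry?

[Hg(OH)₂(py)₂]

For [Rh(ox)₂]³−: Summing ligand charges against the −3 overall charge gives an oxidation state of +1 for rhodium. Rh sits in group 9, so the d-electron count is 9 − 1 = 8. A 4d d⁸ ion has a large crystal-field splitting; square planar leaves the high-energy d_{x²−y²} orbital empty and maximises CFSE. → square planar.
For [Hg(OH)₂(py)₂]: Summing ligand charges against the 0 overall charge gives an oxidation state of +2 for mercury. Group 12 minus oxidation state 2 gives a d¹⁰ configuration. A d¹⁰ ion has no crystal-field stabilisation preference between square planar and tetrahedral, so four ligands adopt the sterically favoured tetrahedral geometry. → tetrahedral.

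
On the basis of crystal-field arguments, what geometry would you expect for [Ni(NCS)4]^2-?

tetrahedral

Ligand charges: each isothiocyanate is −1. With an overall charge of −2 the nickel centre must be in the +2 oxidation state.
Ni sits in group 10, so the d-electron count is 10 − 2 = 8.
Coordination number: 4.
Isothiocyanate is a weak-field ligand.
With weak-field ligands the CFSE gain from square planar is small, so a 3d d⁸ ion takes the sterically preferred tetrahedral geometry.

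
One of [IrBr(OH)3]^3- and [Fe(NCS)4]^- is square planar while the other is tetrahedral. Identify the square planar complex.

[IrBr(OH)3]^3-

For [IrBr(OH)3]^3-: Summing ligand charges against the −3 overall charge gives an oxidation state of +1 for iridium. Group 9 minus oxidation state 1 gives a d⁸ configuration. A 5d d⁸ ion has a large crystal-field splitting; square planar leaves the high-energy d_{x²−y²} orbital empty and maximises CFSE. → square planar.
For [Fe(NCS)4]^-: Summing ligand charges against the −1 overall charge gives an oxidation state of +3 for iron. Group 8 minus oxidation state 3 gives a d⁵ configuration. A high-spin d⁵ ion has zero CFSE in either geometry, so four ligands adopt the sterically favoured tetrahedral geometry. → tetrahedral.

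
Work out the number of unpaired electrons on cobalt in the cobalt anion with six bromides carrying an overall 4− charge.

Each bromide is −1; balancing the −4 overall charge requires Co(II).
Cobalt is a group-9 element; Co(II) is therefore d⁷.
The spin state decides the count: Bromide is a weak-field ligand for a first-row metal, so the complex is high-spin.
An octahedral high-spin d⁷ ion is t₂g⁵e_g², giving 3 unpaired electrons.

3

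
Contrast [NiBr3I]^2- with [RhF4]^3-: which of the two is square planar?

For [NiBr3I]^2-: Ligand charges: each bromide is −1; each iodide is −1. With an overall charge of −2 the nickel centre must be in the +2 oxidation state. Group 10 minus oxidation state 2 gives a d⁸ configuration. Bromide and iodide are weak-field ligands. With weak-field ligands the CFSE gain from square planar is small, so a 3d d⁸ ion takes the sterically preferred tetrahedral geometry. → tetrahedral.
For [RhF4]^3-: Each fluoride is −1; balancing the −3 overall charge requires Rh(I). Rhodium is a group-9 element; Rh(I) is therefore d⁸. A 4d d⁸ ion has a large crystal-field splitting; square planar leaves the high-energy d_{x²−y²} orbital empty and maximises CFSE. → square planar.

[RhF4]^3-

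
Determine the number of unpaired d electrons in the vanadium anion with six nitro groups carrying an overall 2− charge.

1 unpaired electron

Each nitro (N-bound nitrite) is −1; balancing the −2 overall charge requires V(IV).
Vanadium is a group-5 element; V(IV) is therefore d¹.
In an octahedral field the d¹ configuration is t₂g¹e_g⁰ (only one arrangement possible), giving 1 unpaired electron.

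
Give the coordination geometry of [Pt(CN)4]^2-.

square planar

Ligand charges: each cyanide is −1. With an overall charge of −2 the platinum centre must be in the +2 oxidation state.
Platinum is a group-10 element; Pt(II) is therefore d⁸.
With 4 monodentate ligands the coordination number is 4.
A 5d d⁸ ion has a large crystal-field splitting; square planar leaves the high-energy d_{x²−y²} orbital empty and maximises CFSE.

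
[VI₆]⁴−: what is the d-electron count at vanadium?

d³

Ligand charges: each iodide is −1. With an overall charge of −4 the vanadium centre must be in the +2 oxidation state.
Group 5 minus oxidation state 2 gives a d³ configuration.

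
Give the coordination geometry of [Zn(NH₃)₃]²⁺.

trigonal planar

Ammonia is neutral; balancing the +2 overall charge requires Zn(II).
Zinc is a group-12 element; Zn(II) is therefore d¹⁰.
With 3 monodentate ligands the coordination number is 3.
Three ligands around a d¹⁰ centre minimise repulsion in a trigonal-planar arrangement.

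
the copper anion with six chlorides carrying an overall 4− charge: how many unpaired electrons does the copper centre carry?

Summing ligand charges against the −4 overall charge gives an oxidation state of +2 for copper.
Group 11 minus oxidation state 2 gives a d⁹ configuration.
In an octahedral field the d⁹ configuration is t₂g⁶e_g³ (only one arrangement possible), giving 1 unpaired electron.

1 unpaired electron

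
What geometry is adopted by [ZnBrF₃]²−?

Summing ligand charges against the −2 overall charge gives an oxidation state of +2 for zinc.
Zinc is a group-12 element; Zn(II) is therefore d¹⁰.
With 4 monodentate ligands the coordination number is 4.
A d¹⁰ ion has no crystal-field stabilisation preference between square planar and tetrahedral, so four ligands adopt the sterically favoured tetrahedral geometry.

tetrahedral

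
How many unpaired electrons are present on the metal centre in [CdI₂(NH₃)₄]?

Summing ligand charges against the 0 overall charge gives an oxidation state of +2 for cadmium.
Cadmium is a group-12 element; Cd(II) is therefore d¹⁰.
In an octahedral field the d¹⁰ configuration is t₂g⁶e_g⁴, giving 0 unpaired electrons.

0 unpaired electrons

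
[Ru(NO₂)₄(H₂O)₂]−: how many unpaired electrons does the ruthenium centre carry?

1 unpaired electron

Each nitro (N-bound nitrite) is −1; water is neutral; balancing the −1 overall charge requires Ru(III).
Ru sits in group 8, so the d-electron count is 8 − 3 = 5.
The spin state decides the count: a 4d ion has a large Δₒ and is invariably low-spin.
An octahedral low-spin d⁵ ion is t₂g⁵e_g⁰, giving 1 unpaired electron.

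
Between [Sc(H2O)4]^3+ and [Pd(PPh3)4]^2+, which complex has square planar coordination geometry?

For [Sc(H2O)4]^3+: Ligand charges: water is neutral. With an overall charge of +3 the scandium centre must be in the +3 oxidation state. Group 3 minus oxidation state 3 gives a d⁰ configuration. A d⁰ ion has no crystal-field stabilisation preference between square planar and tetrahedral, so four ligands adopt the sterically favoured tetrahedral geometry. → tetrahedral.
For [Pd(PPh3)4]^2+: Ligand charges: triphenylphosphine is neutral. With an overall charge of +2 the palladium centre must be in the +2 oxidation state. Palladium is a group-10 element; Pd(II) is therefore d⁸. A 4d d⁸ ion has a large crystal-field splitting; square planar leaves the high-energy d_{x²−y²} orbital empty and maximises CFSE. → square planar.

[Pd(PPh3)4]^2+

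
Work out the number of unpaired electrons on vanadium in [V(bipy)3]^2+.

3

Summing ligand charges against the +2 overall charge gives an oxidation state of +2 for vanadium.
V sits in group 5, so the d-electron count is 5 − 2 = 3.
Counting donor atoms: 3×2,2′-bipyridine (bidentate) → 6 donors. Coordination number = 6.
In an octahedral field the d³ configuration is t₂g³e_g⁰ (only one arrangement possible), giving 3 unpaired electrons.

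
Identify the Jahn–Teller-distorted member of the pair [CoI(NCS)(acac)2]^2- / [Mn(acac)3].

[CoI(NCS)(acac)2]^2-: Ligand charges: each iodide is −1; each isothiocyanate is −1; each acetylacetonate is −1. With an overall charge of −2 the cobalt centre must be in the +2 oxidation state. Co sits in group 9, so the d-electron count is 9 − 2 = 7. Acetylacetonate, iodide, and isothiocyanate are weak-field ligands for a first-row metal, so the complex is high-spin. The d⁷ configuration leaves the e_g set evenly filled (or empty) — no strong Jahn–Teller driving force.
[Mn(acac)3]: Each acetylacetonate is −1; balancing the 0 overall charge requires Mn(III). Manganese is a group-7 element; Mn(III) is therefore d⁴. Acetylacetonate is a weak-field ligand for a first-row metal, so the complex is high-spin. The t₂g³e_g¹ (high-spin) configuration has an unevenly filled e_g set; the Jahn–Teller theorem predicts a tetragonal distortion (typically axial elongation) to lift the degeneracy.

[Mn(acac)3]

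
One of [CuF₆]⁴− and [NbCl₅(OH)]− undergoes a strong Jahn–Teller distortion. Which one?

[CuF₆]⁴−: Ligand charges: each fluoride is −1. With an overall charge of −4 the copper centre must be in the +2 oxidation state. Copper is a group-11 element; Cu(II) is therefore d⁹. The t₂g⁶e_g³ configuration has an unevenly filled e_g set; the Jahn–Teller theorem predicts a tetragonal distortion (typically axial elongation) to lift the degeneracy.
[NbCl₅(OH)]−: Ligand charges: each chloride is −1; each hydroxide is −1. With an overall charge of −1 the niobium centre must be in the +5 oxidation state. Nb sits in group 5, so the d-electron count is 5 − 5 = 0. The d⁰ configuration leaves the e_g set evenly filled (or empty) — no strong Jahn–Teller driving force.

[CuF₆]⁴−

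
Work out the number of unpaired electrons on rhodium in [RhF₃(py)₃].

0

Summing ligand charges against the 0 overall charge gives an oxidation state of +3 for rhodium.
Group 9 minus oxidation state 3 gives a d⁶ configuration.
The spin state decides the count: a 4d ion has a large Δₒ and is invariably low-spin.
An octahedral low-spin d⁶ ion is t₂g⁶e_g⁰, giving 0 unpaired electrons.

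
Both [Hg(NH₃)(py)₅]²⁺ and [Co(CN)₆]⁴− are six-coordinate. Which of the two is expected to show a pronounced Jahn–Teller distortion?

[Hg(NH₃)(py)₅]²⁺: Summing ligand charges against the +2 overall charge gives an oxidation state of +2 for mercury. Mercury is a group-12 element; Hg(II) is therefore d¹⁰. The d¹⁰ configuration leaves the e_g set evenly filled (or empty) — no strong Jahn–Teller driving force.
[Co(CN)₆]⁴−: Each cyanide is −1; balancing the −4 overall charge requires Co(II). Co sits in group 9, so the d-electron count is 9 − 2 = 7. Cyanide is a strong-field ligand (high in the spectrochemical series) for a first-row metal, so the complex is low-spin. The t₂g⁶e_g¹ (low-spin) configuration has an unevenly filled e_g set; the Jahn–Teller theorem predicts a tetragonal distortion (typically axial elongation) to lift the degeneracy.

[Co(CN)₆]⁴−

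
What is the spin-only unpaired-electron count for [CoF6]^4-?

Ligand charges: each fluoride is −1. With an overall charge of −4 the cobalt centre must be in the +2 oxidation state.
Co sits in group 9, so the d-electron count is 9 − 2 = 7.
The spin state decides the count: Fluoride is a weak-field ligand for a first-row metal, so the complex is high-spin.
An octahedral high-spin d⁷ ion is t₂g⁵e_g², giving 3 unpaired electrons.

3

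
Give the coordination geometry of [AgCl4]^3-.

tetrahedral

Summing ligand charges against the −3 overall charge gives an oxidation state of +1 for silver.
Ag sits in group 11, so the d-electron count is 11 − 1 = 10.
Coordination number: 4.
A d¹⁰ ion has no crystal-field stabilisation preference between square planar and tetrahedral, so four ligands adopt the sterically favoured tetrahedral geometry.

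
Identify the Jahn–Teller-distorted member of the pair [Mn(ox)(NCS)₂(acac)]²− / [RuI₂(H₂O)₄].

[Mn(ox)(NCS)₂(acac)]²−

[Mn(ox)(NCS)₂(acac)]²−: Ligand charges: each oxalate is −2; each isothiocyanate is −1; each acetylacetonate is −1. With an overall charge of −2 the manganese centre must be in the +3 oxidation state. Mn sits in group 7, so the d-electron count is 7 − 3 = 4. Acetylacetonate, isothiocyanate, and oxalate are weak-field ligands for a first-row metal, so the complex is high-spin. The t₂g³e_g¹ (high-spin) configuration has an unevenly filled e_g set; the Jahn–Teller theorem predicts a tetragonal distortion (typically axial elongation) to lift the degeneracy.
[RuI₂(H₂O)₄]: Each iodide is −1; water is neutral; balancing the 0 overall charge requires Ru(II). Ru sits in group 8, so the d-electron count is 8 − 2 = 6. A 4d ion has a large Δₒ and is invariably low-spin. The d⁶ configuration leaves the e_g set evenly filled (or empty) — no strong Jahn–Teller driving force.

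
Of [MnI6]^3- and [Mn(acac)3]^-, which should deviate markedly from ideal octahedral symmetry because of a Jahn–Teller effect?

[MnI6]^3-

[MnI6]^3-: Ligand charges: each iodide is −1. With an overall charge of −3 the manganese centre must be in the +3 oxidation state. Mn sits in group 7, so the d-electron count is 7 − 3 = 4. Iodide is a weak-field ligand for a first-row metal, so the complex is high-spin. The t₂g³e_g¹ (high-spin) configuration has an unevenly filled e_g set; the Jahn–Teller theorem predicts a tetragonal distortion (typically axial elongation) to lift the degeneracy.
[Mn(acac)3]^-: Each acetylacetonate is −1; balancing the −1 overall charge requires Mn(II). Group 7 minus oxidation state 2 gives a d⁵ configuration. Acetylacetonate is a weak-field ligand for a first-row metal, so the complex is high-spin. The d⁵ configuration leaves the e_g set evenly filled (or empty) — no strong Jahn–Teller driving force.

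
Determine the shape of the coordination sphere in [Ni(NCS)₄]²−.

tetrahedral

Summing ligand charges against the −2 overall charge gives an oxidation state of +2 for nickel.
Group 10 minus oxidation state 2 gives a d⁸ configuration.
With 4 monodentate ligands the coordination number is 4.
Isothiocyanate is a weak-field ligand.
With weak-field ligands the CFSE gain from square planar is small, so a 3d d⁸ ion takes the sterically preferred tetrahedral geometry.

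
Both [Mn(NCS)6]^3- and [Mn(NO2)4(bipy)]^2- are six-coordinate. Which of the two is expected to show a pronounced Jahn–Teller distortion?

[Mn(NCS)6]^3-: Summing ligand charges against the −3 overall charge gives an oxidation state of +3 for manganese. Mn sits in group 7, so the d-electron count is 7 − 3 = 4. Isothiocyanate is a weak-field ligand for a first-row metal, so the complex is high-spin. The t₂g³e_g¹ (high-spin) configuration has an unevenly filled e_g set; the Jahn–Teller theorem predicts a tetragonal distortion (typically axial elongation) to lift the degeneracy.
[Mn(NO2)4(bipy)]^2-: Ligand charges: each nitro (N-bound nitrite) is −1; 2,2′-bipyridine is neutral. With an overall charge of −2 the manganese centre must be in the +2 oxidation state. Manganese is a group-7 element; Mn(II) is therefore d⁵. Nitro (N-bound nitrite) is a strong-field ligand (high in the spectrochemical series) for a first-row metal, so the complex is low-spin. The d⁵ configuration leaves the e_g set evenly filled (or empty) — no strong Jahn–Teller driving force.

[Mn(NCS)6]^3-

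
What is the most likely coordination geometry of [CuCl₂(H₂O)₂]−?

Ligand charges: each chloride is −1; water is neutral. With an overall charge of −1 the copper centre must be in the +1 oxidation state.
Copper is a group-11 element; Cu(I) is therefore d¹⁰.
Coordination number: 4.
A d¹⁰ ion has no crystal-field stabilisation preference between square planar and tetrahedral, so four ligands adopt the sterically favoured tetrahedral geometry.

tetrahedral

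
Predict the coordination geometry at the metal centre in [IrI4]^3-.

Summing ligand charges against the −3 overall charge gives an oxidation state of +1 for iridium.
Ir sits in group 9, so the d-electron count is 9 − 1 = 8.
With 4 monodentate ligands the coordination number is 4.
A 5d d⁸ ion has a large crystal-field splitting; square planar leaves the high-energy d_{x²−y²} orbital empty and maximises CFSE.

square planar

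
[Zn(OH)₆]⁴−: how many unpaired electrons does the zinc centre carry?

Each hydroxide is −1; balancing the −4 overall charge requires Zn(II).
Zn sits in group 12, so the d-electron count is 12 − 2 = 10.
In an octahedral field the d¹⁰ configuration is t₂g⁶e_g⁴, giving 0 unpaired electrons.

0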